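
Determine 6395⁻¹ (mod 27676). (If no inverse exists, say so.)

Apply the Euclidean algorithm to 27676 and 6395:
27676 = 4×6395 + 2096
6395 = 3×2096 + 107
2096 = 19×107 + 63
107 = 1×63 + 44
63 = 1×44 + 19
44 = 2×19 + 6
19 = 3×6 + 1
6 = 6×1 + 0
gcd = 1, so the inverse exists. Back-substitute:
1 = 19 − 3·6
1 = −3·44 + 7·19
1 = 7·63 − 10·44
1 = −10·107 + 17·63
1 = 17·2096 − 333·107
1 = −333·6395 + 1016·2096
1 = 1016·27676 − 4397·6395
Thus 6395·(-4397) ≡ 1 (mod 27676); reducing, -4397 mod 27676 = 23279.

23279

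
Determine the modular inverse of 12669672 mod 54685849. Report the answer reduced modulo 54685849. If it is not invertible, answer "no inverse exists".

6440334

Run Euclid on (54685849, 12669672):
54685849 = 4×12669672 + 4007161
12669672 = 3×4007161 + 648189
4007161 = 6×648189 + 118027
648189 = 5×118027 + 58054
118027 = 2×58054 + 1919
58054 = 30×1919 + 484
1919 = 3×484 + 467
484 = 1×467 + 17
467 = 27×17 + 8
17 = 2×8 + 1
8 = 8×1 + 0
Since gcd(12669672, 54685849) = 1, back-substitute to write 1 as a combination:
1 = 17 − 2·8
1 = −2·467 + 55·17
1 = 55·484 − 57·467
1 = −57·1919 + 226·484
1 = 226·58054 − 6837·1919
1 = −6837·118027 + 13900·58054
1 = 13900·648189 − 76337·118027
1 = −76337·4007161 + 471922·648189
1 = 471922·12669672 − 1492103·4007161
1 = −1492103·54685849 + 6440334·12669672
So 12669672·6440334 ≡ 1 (mod 54685849).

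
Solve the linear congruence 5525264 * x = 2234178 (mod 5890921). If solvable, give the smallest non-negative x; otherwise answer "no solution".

1106061

First find gcd(5525264, 5890921):
5890921 = 1×5525264 + 365657
5525264 = 15×365657 + 40409
365657 = 9×40409 + 1976
40409 = 20×1976 + 889
1976 = 2×889 + 198
889 = 4×198 + 97
198 = 2×97 + 4
97 = 24×4 + 1
4 = 4×1 + 0
gcd = 1, so a unique solution mod 5890921 exists.
Back-substitute for the Bézout coefficients:
1 = 97 − 24·4
1 = −24·198 + 49·97
1 = 49·889 − 220·198
1 = −220·1976 + 489·889
1 = 489·40409 − 10000·1976
1 = −10000·365657 + 90489·40409
1 = 90489·5525264 − 1367335·365657
1 = −1367335·5890921 + 1457824·5525264
So 5525264·(1457824) ≡ 1 (mod 5890921), giving 5525264⁻¹ ≡ 1457824.
x ≡ 5525264⁻¹·2234178 ≡ 1457824·2234178 ≡ 1106061 (mod 5890921).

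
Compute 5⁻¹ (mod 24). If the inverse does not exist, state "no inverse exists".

5

Apply the Euclidean algorithm to 24 and 5:
24 = 4×5 + 4
5 = 1×4 + 1
4 = 4×1 + 0
The gcd is 1. Working backward:
1 = 5 − 4
1 = −24 + 5·5
So 5·5 ≡ 1 (mod 24).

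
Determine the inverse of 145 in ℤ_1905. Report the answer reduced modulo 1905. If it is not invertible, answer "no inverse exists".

no inverse exists

Compute gcd(145, 1905):
1905 = 13·145 + 20
145 = 7·20 + 5
20 = 4·5 + 0
Since gcd = 5 > 1, 145 is not a unit mod 1905.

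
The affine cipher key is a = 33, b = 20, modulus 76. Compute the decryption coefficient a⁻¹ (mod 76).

53

Extended Euclidean algorithm:
76 = 2×33 + 10
33 = 3×10 + 3
10 = 3×3 + 1
3 = 3×1 + 0
Since gcd(33, 76) = 1, back-substitute to write 1 as a combination:
1 = 10 − 3·3
1 = −3·33 + 10·10
1 = 10·76 − 23·33
So 33·(-23) ≡ 1 (mod 76), and -23 ≡ 53 (mod 76).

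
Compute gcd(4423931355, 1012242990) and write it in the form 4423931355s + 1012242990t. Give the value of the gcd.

Euclidean algorithm:
4423931355 = 4×1012242990 + 374959395
1012242990 = 2×374959395 + 262324200
374959395 = 1×262324200 + 112635195
262324200 = 2×112635195 + 37053810
112635195 = 3×37053810 + 1473765
37053810 = 25×1473765 + 209685
1473765 = 7×209685 + 5970
209685 = 35×5970 + 735
5970 = 8×735 + 90
735 = 8×90 + 15
90 = 6×15 + 0
gcd(4423931355, 1012242990) = 15.
Back-substituting:
15 = 735 − 8·90
15 = −8·5970 + 65·735
15 = 65·209685 − 2283·5970
15 = −2283·1473765 + 16046·209685
15 = 16046·37053810 − 403433·1473765
15 = −403433·112635195 + 1226345·37053810
15 = 1226345·262324200 − 2856123·112635195
15 = −2856123·374959395 + 4082468·262324200
15 = 4082468·1012242990 − 11021059·374959395
15 = −11021059·4423931355 + 48166704·1012242990
So 15 = (-11021059)·4423931355 + (48166704)·1012242990.

15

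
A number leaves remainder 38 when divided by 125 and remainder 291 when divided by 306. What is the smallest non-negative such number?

26913

Write x = 38 + 125·k. Then 125·k ≡ 291 − 38 ≡ 253 (mod 306).
Need 125⁻¹ mod 306. Extended Euclid on (306, 125):
306 = 2·125 + 56
125 = 2·56 + 13
56 = 4·13 + 4
13 = 3·4 + 1
4 = 4·1 + 0
Back-substitute:
1 = 13 − 3·4
1 = −3·56 + 13·13
1 = 13·125 − 29·56
1 = −29·306 + 71·125
125⁻¹ ≡ 71 (mod 306), so k ≡ 71·253 ≡ 215 (mod 306).
x = 38 + 125·215 = 26913.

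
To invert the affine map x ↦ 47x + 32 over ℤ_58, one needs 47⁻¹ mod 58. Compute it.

21

Extended Euclidean algorithm:
58 = 1×47 + 11
47 = 4×11 + 3
11 = 3×3 + 2
3 = 1×2 + 1
2 = 2×1 + 0
The gcd is 1. Working backward:
1 = 3 − 2
1 = −11 + 4·3
1 = 4·47 − 17·11
1 = −17·58 + 21·47
So 47·21 ≡ 1 (mod 58).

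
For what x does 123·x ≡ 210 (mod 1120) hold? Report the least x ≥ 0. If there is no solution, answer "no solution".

First find gcd(123, 1120):
1120 = 9*123 + 13
123 = 9*13 + 6
13 = 2*6 + 1
6 = 6*1 + 0
gcd = 1, so a unique solution mod 1120 exists.
Back-substitute for the Bézout coefficients:
1 = 13 − 2·6
1 = −2·123 + 19·13
1 = 19·1120 − 173·123
So 123·(-173) ≡ 1 (mod 1120), giving 123⁻¹ ≡ 947.
x ≡ 123⁻¹·210 ≡ 947·210 ≡ 630 (mod 1120).

630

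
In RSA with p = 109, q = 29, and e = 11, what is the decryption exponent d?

275

φ(n) = (p−1)(q−1) = 108·28 = 3024.
Need d with 11·d ≡ 1 (mod 3024). Apply the extended Euclidean algorithm:
3024 = 274·11 + 10
11 = 1·10 + 1
10 = 10·1 + 0
Back-substitute:
1 = 11 − 10
1 = −3024 + 275·11
So 11·275 ≡ 1 (mod 3024), hence d = 275.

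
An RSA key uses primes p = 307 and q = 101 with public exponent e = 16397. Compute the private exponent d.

24533

φ(n) = (p−1)(q−1) = 306·100 = 30600.
Need d with 16397·d ≡ 1 (mod 30600). Apply the extended Euclidean algorithm:
30600 = 1×16397 + 14203
16397 = 1×14203 + 2194
14203 = 6×2194 + 1039
2194 = 2×1039 + 116
1039 = 8×116 + 111
116 = 1×111 + 5
111 = 22×5 + 1
5 = 5×1 + 0
Back-substitute:
1 = 111 − 22·5
1 = −22·116 + 23·111
1 = 23·1039 − 206·116
1 = −206·2194 + 435·1039
1 = 435·14203 − 2816·2194
1 = −2816·16397 + 3251·14203
1 = 3251·30600 − 6067·16397
So 16397·(-6067) ≡ 1 (mod 30600), hence d ≡ -6067 ≡ 24533 (mod 30600).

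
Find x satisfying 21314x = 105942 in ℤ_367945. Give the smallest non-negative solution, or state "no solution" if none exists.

83938

First find gcd(21314, 367945):
367945 = 17×21314 + 5607
21314 = 3×5607 + 4493
5607 = 1×4493 + 1114
4493 = 4×1114 + 37
1114 = 30×37 + 4
37 = 9×4 + 1
4 = 4×1 + 0
gcd = 1, so a unique solution mod 367945 exists.
Back-substitute for the Bézout coefficients:
1 = 37 − 9·4
1 = −9·1114 + 271·37
1 = 271·4493 − 1093·1114
1 = −1093·5607 + 1364·4493
1 = 1364·21314 − 5185·5607
1 = −5185·367945 + 89509·21314
So 21314·(89509) ≡ 1 (mod 367945), giving 21314⁻¹ ≡ 89509.
x ≡ 21314⁻¹·105942 ≡ 89509·105942 ≡ 83938 (mod 367945).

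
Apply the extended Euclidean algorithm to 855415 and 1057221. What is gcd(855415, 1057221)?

11

Euclidean algorithm:
1057221 = 1*855415 + 201806
855415 = 4*201806 + 48191
201806 = 4*48191 + 9042
48191 = 5*9042 + 2981
9042 = 3*2981 + 99
2981 = 30*99 + 11
99 = 9*11 + 0
gcd(855415, 1057221) = 11.
Express as a combination:
11 = 2981 − 30·99
11 = −30·9042 + 91·2981
11 = 91·48191 − 485·9042
11 = −485·201806 + 2031·48191
11 = 2031·855415 − 8609·201806
11 = −8609·1057221 + 10640·855415
So 11 = (-8609)·1057221 + (10640)·855415.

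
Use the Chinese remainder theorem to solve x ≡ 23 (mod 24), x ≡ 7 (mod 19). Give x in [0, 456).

311

Write x = 23 + 24·k. Then 24·k ≡ 7 − 23 ≡ 3 (mod 19).
Need 24⁻¹ mod 19. Extended Euclid on (19, 5):
19 = 3·5 + 4
5 = 1·4 + 1
4 = 4·1 + 0
Back-substitute:
1 = 5 − 4
1 = −19 + 4·5
24⁻¹ ≡ 4 (mod 19), so k ≡ 4·3 ≡ 12 (mod 19).
x = 23 + 24·12 = 311.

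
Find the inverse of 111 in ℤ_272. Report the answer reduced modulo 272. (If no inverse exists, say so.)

223

Run Euclid on (272, 111):
272 = 2*111 + 50
111 = 2*50 + 11
50 = 4*11 + 6
11 = 1*6 + 5
6 = 1*5 + 1
5 = 5*1 + 0
The gcd is 1. Working backward:
1 = 6 − 5
1 = −11 + 2·6
1 = 2·50 − 9·11
1 = −9·111 + 20·50
1 = 20·272 − 49·111
Hence 111⁻¹ ≡ -49 ≡ 223 (mod 272).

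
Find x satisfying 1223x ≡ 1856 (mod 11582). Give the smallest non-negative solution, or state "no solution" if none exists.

7464

First find gcd(1223, 11582):
11582 = 9×1223 + 575
1223 = 2×575 + 73
575 = 7×73 + 64
73 = 1×64 + 9
64 = 7×9 + 1
9 = 9×1 + 0
gcd = 1, so a unique solution mod 11582 exists.
Back-substitute for the Bézout coefficients:
1 = 64 − 7·9
1 = −7·73 + 8·64
1 = 8·575 − 63·73
1 = −63·1223 + 134·575
1 = 134·11582 − 1269·1223
So 1223·(-1269) ≡ 1 (mod 11582), giving 1223⁻¹ ≡ 10313.
x ≡ 1223⁻¹·1856 ≡ 10313·1856 ≡ 7464 (mod 11582).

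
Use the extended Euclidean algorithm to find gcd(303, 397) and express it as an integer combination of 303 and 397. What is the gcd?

Repeated division:
397 = 1*303 + 94
303 = 3*94 + 21
94 = 4*21 + 10
21 = 2*10 + 1
10 = 10*1 + 0
gcd(303, 397) = 1.
Back-substituting:
1 = 21 − 2·10
1 = −2·94 + 9·21
1 = 9·303 − 29·94
1 = −29·397 + 38·303
So 1 = (-29)·397 + (38)·303.

1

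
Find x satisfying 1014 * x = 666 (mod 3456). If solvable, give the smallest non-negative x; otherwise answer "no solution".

471

First find gcd(1014, 3456):
3456 = 3×1014 + 414
1014 = 2×414 + 186
414 = 2×186 + 42
186 = 4×42 + 18
42 = 2×18 + 6
18 = 3×6 + 0
gcd = 6 and 6 | 666, so solutions exist. Divide through by 6: 169x ≡ 111 (mod 576).
Now find 169⁻¹ mod 576:
576 = 3×169 + 69
169 = 2×69 + 31
69 = 2×31 + 7
31 = 4×7 + 3
7 = 2×3 + 1
3 = 3×1 + 0
Back-substitute:
1 = 7 − 2·3
1 = −2·31 + 9·7
1 = 9·69 − 20·31
1 = −20·169 + 49·69
1 = 49·576 − 167·169
So 169·(-167) ≡ 1 (mod 576), i.e. 169⁻¹ ≡ 409.
Then x ≡ 409·111 ≡ 471 (mod 576); the smallest non-negative solution is x = 471.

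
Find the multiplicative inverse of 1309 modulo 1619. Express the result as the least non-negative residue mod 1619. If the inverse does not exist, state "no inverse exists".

47

gcd(1619, 1309) by repeated division:
1619 = 1*1309 + 310
1309 = 4*310 + 69
310 = 4*69 + 34
69 = 2*34 + 1
34 = 34*1 + 0
The gcd is 1. Working backward:
1 = 69 − 2·34
1 = −2·310 + 9·69
1 = 9·1309 − 38·310
1 = −38·1619 + 47·1309
So 1309·47 ≡ 1 (mod 1619).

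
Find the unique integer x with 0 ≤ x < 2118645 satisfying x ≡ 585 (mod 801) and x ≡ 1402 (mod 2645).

1472022

Write x = 585 + 801·k. Then 801·k ≡ 1402 − 585 ≡ 817 (mod 2645).
Need 801⁻¹ mod 2645. Extended Euclid on (2645, 801):
2645 = 3×801 + 242
801 = 3×242 + 75
242 = 3×75 + 17
75 = 4×17 + 7
17 = 2×7 + 3
7 = 2×3 + 1
3 = 3×1 + 0
Back-substitute:
1 = 7 − 2·3
1 = −2·17 + 5·7
1 = 5·75 − 22·17
1 = −22·242 + 71·75
1 = 71·801 − 235·242
1 = −235·2645 + 776·801
801⁻¹ ≡ 776 (mod 2645), so k ≡ 776·817 ≡ 1837 (mod 2645).
x = 585 + 801·1837 = 1472022.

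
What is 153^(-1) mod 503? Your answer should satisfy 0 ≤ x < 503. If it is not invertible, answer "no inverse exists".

Apply the Euclidean algorithm to 503 and 153:
503 = 3×153 + 44
153 = 3×44 + 21
44 = 2×21 + 2
21 = 10×2 + 1
2 = 2×1 + 0
gcd = 1, so the inverse exists. Back-substitute:
1 = 21 − 10·2
1 = −10·44 + 21·21
1 = 21·153 − 73·44
1 = −73·503 + 240·153
So 153·240 ≡ 1 (mod 503).

240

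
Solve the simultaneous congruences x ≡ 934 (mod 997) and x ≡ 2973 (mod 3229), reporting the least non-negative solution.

15889

Write x = 934 + 997·k. Then 997·k ≡ 2973 − 934 ≡ 2039 (mod 3229).
Need 997⁻¹ mod 3229. Extended Euclid on (3229, 997):
3229 = 3*997 + 238
997 = 4*238 + 45
238 = 5*45 + 13
45 = 3*13 + 6
13 = 2*6 + 1
6 = 6*1 + 0
Back-substitute:
1 = 13 − 2·6
1 = −2·45 + 7·13
1 = 7·238 − 37·45
1 = −37·997 + 155·238
1 = 155·3229 − 502·997
997⁻¹ ≡ 2727 (mod 3229), so k ≡ 2727·2039 ≡ 15 (mod 3229).
x = 934 + 997·15 = 15889.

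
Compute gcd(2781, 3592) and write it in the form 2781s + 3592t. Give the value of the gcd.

1

Apply Euclid's algorithm to 3592 and 2781:
3592 = 1*2781 + 811
2781 = 3*811 + 348
811 = 2*348 + 115
348 = 3*115 + 3
115 = 38*3 + 1
3 = 3*1 + 0
gcd(2781, 3592) = 1.
Working backward:
1 = 115 − 38·3
1 = −38·348 + 115·115
1 = 115·811 − 268·348
1 = −268·2781 + 919·811
1 = 919·3592 − 1187·2781
So 1 = (919)·3592 + (-1187)·2781.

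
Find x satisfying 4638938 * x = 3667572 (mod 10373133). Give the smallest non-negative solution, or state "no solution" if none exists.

First find gcd(4638938, 10373133):
10373133 = 2×4638938 + 1095257
4638938 = 4×1095257 + 257910
1095257 = 4×257910 + 63617
257910 = 4×63617 + 3442
63617 = 18×3442 + 1661
3442 = 2×1661 + 120
1661 = 13×120 + 101
120 = 1×101 + 19
101 = 5×19 + 6
19 = 3×6 + 1
6 = 6×1 + 0
gcd = 1, so a unique solution mod 10373133 exists.
Back-substitute for the Bézout coefficients:
1 = 19 − 3·6
1 = −3·101 + 16·19
1 = 16·120 − 19·101
1 = −19·1661 + 263·120
1 = 263·3442 − 545·1661
1 = −545·63617 + 10073·3442
1 = 10073·257910 − 40837·63617
1 = −40837·1095257 + 173421·257910
1 = 173421·4638938 − 734521·1095257
1 = −734521·10373133 + 1642463·4638938
So 4638938·(1642463) ≡ 1 (mod 10373133), giving 4638938⁻¹ ≡ 1642463.
x ≡ 4638938⁻¹·3667572 ≡ 1642463·3667572 ≡ 7006608 (mod 10373133).

7006608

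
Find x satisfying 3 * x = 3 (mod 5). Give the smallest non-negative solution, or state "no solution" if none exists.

First find gcd(3, 5):
5 = 1·3 + 2
3 = 1·2 + 1
2 = 2·1 + 0
gcd = 1, so a unique solution mod 5 exists.
Back-substitute for the Bézout coefficients:
1 = 3 − 2
1 = −5 + 2·3
So 3·(2) ≡ 1 (mod 5), giving 3⁻¹ ≡ 2.
x ≡ 3⁻¹·3 ≡ 2·3 ≡ 1 (mod 5).

1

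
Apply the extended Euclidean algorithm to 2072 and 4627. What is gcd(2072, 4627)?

7

Repeated division:
4627 = 2*2072 + 483
2072 = 4*483 + 140
483 = 3*140 + 63
140 = 2*63 + 14
63 = 4*14 + 7
14 = 2*7 + 0
gcd(2072, 4627) = 7.
Express as a combination:
7 = 63 − 4·14
7 = −4·140 + 9·63
7 = 9·483 − 31·140
7 = −31·2072 + 133·483
7 = 133·4627 − 297·2072
So 7 = (133)·4627 + (-297)·2072.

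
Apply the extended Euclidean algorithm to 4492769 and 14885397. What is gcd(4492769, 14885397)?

Repeated division:
14885397 = 3·4492769 + 1407090
4492769 = 3·1407090 + 271499
1407090 = 5·271499 + 49595
271499 = 5·49595 + 23524
49595 = 2·23524 + 2547
23524 = 9·2547 + 601
2547 = 4·601 + 143
601 = 4·143 + 29
143 = 4·29 + 27
29 = 1·27 + 2
27 = 13·2 + 1
2 = 2·1 + 0
gcd(4492769, 14885397) = 1.
Express as a combination:
1 = 27 − 13·2
1 = −13·29 + 14·27
1 = 14·143 − 69·29
1 = −69·601 + 290·143
1 = 290·2547 − 1229·601
1 = −1229·23524 + 11351·2547
1 = 11351·49595 − 23931·23524
1 = −23931·271499 + 131006·49595
1 = 131006·1407090 − 678961·271499
1 = −678961·4492769 + 2167889·1407090
1 = 2167889·14885397 − 7182628·4492769
So 1 = (2167889)·14885397 + (-7182628)·4492769.

1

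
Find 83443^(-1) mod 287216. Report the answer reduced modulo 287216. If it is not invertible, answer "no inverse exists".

116235

Apply the Euclidean algorithm to 287216 and 83443:
287216 = 3·83443 + 36887
83443 = 2·36887 + 9669
36887 = 3·9669 + 7880
9669 = 1·7880 + 1789
7880 = 4·1789 + 724
1789 = 2·724 + 341
724 = 2·341 + 42
341 = 8·42 + 5
42 = 8·5 + 2
5 = 2·2 + 1
2 = 2·1 + 0
Since gcd(83443, 287216) = 1, back-substitute to write 1 as a combination:
1 = 5 − 2·2
1 = −2·42 + 17·5
1 = 17·341 − 138·42
1 = −138·724 + 293·341
1 = 293·1789 − 724·724
1 = −724·7880 + 3189·1789
1 = 3189·9669 − 3913·7880
1 = −3913·36887 + 14928·9669
1 = 14928·83443 − 33769·36887
1 = −33769·287216 + 116235·83443
So 83443·116235 ≡ 1 (mod 287216).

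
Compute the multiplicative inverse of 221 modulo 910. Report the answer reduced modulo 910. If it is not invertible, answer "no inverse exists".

no inverse exists

Euclidean algorithm on 910, 221:
910 = 4×221 + 26
221 = 8×26 + 13
26 = 2×13 + 0
gcd(221, 910) = 13 ≠ 1, so 221 has no multiplicative inverse modulo 910.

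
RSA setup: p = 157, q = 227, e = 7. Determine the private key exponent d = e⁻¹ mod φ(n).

φ(n) = (p−1)(q−1) = 156·226 = 35256.
Need d with 7·d ≡ 1 (mod 35256). Apply the extended Euclidean algorithm:
35256 = 5036×7 + 4
7 = 1×4 + 3
4 = 1×3 + 1
3 = 3×1 + 0
Back-substitute:
1 = 4 − 3
1 = −7 + 2·4
1 = 2·35256 − 10073·7
So 7·(-10073) ≡ 1 (mod 35256), hence d ≡ -10073 ≡ 25183 (mod 35256).

25183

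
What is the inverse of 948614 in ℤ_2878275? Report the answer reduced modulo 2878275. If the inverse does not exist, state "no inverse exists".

Run Euclid on (2878275, 948614):
2878275 = 3·948614 + 32433
948614 = 29·32433 + 8057
32433 = 4·8057 + 205
8057 = 39·205 + 62
205 = 3·62 + 19
62 = 3·19 + 5
19 = 3·5 + 4
5 = 1·4 + 1
4 = 4·1 + 0
The gcd is 1. Working backward:
1 = 5 − 4
1 = −19 + 4·5
1 = 4·62 − 13·19
1 = −13·205 + 43·62
1 = 43·8057 − 1690·205
1 = −1690·32433 + 6803·8057
1 = 6803·948614 − 198977·32433
1 = −198977·2878275 + 603734·948614
So 948614·603734 ≡ 1 (mod 2878275).

603734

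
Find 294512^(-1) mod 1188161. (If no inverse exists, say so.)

Run Euclid on (1188161, 294512):
1188161 = 4*294512 + 10113
294512 = 29*10113 + 1235
10113 = 8*1235 + 233
1235 = 5*233 + 70
233 = 3*70 + 23
70 = 3*23 + 1
23 = 23*1 + 0
Since gcd(294512, 1188161) = 1, back-substitute to write 1 as a combination:
1 = 70 − 3·23
1 = −3·233 + 10·70
1 = 10·1235 − 53·233
1 = −53·10113 + 434·1235
1 = 434·294512 − 12639·10113
1 = −12639·1188161 + 50990·294512
So 294512·50990 ≡ 1 (mod 1188161).

50990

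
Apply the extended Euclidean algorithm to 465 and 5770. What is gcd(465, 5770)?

5

Euclidean algorithm:
5770 = 12*465 + 190
465 = 2*190 + 85
190 = 2*85 + 20
85 = 4*20 + 5
20 = 4*5 + 0
gcd(465, 5770) = 5.
Express as a combination:
5 = 85 − 4·20
5 = −4·190 + 9·85
5 = 9·465 − 22·190
5 = −22·5770 + 273·465
So 5 = (-22)·5770 + (273)·465.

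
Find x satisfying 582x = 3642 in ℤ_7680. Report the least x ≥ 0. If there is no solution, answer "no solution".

First find gcd(582, 7680):
7680 = 13×582 + 114
582 = 5×114 + 12
114 = 9×12 + 6
12 = 2×6 + 0
gcd = 6 and 6 | 3642, so solutions exist. Divide through by 6: 97x ≡ 607 (mod 1280).
Now find 97⁻¹ mod 1280:
1280 = 13×97 + 19
97 = 5×19 + 2
19 = 9×2 + 1
2 = 2×1 + 0
Back-substitute:
1 = 19 − 9·2
1 = −9·97 + 46·19
1 = 46·1280 − 607·97
So 97·(-607) ≡ 1 (mod 1280), i.e. 97⁻¹ ≡ 673.
Then x ≡ 673·607 ≡ 191 (mod 1280); the smallest non-negative solution is x = 191.

191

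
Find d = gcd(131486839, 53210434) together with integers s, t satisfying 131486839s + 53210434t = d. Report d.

1

Euclidean algorithm:
131486839 = 2*53210434 + 25065971
53210434 = 2*25065971 + 3078492
25065971 = 8*3078492 + 438035
3078492 = 7*438035 + 12247
438035 = 35*12247 + 9390
12247 = 1*9390 + 2857
9390 = 3*2857 + 819
2857 = 3*819 + 400
819 = 2*400 + 19
400 = 21*19 + 1
19 = 19*1 + 0
gcd(131486839, 53210434) = 1.
Back-substituting:
1 = 400 − 21·19
1 = −21·819 + 43·400
1 = 43·2857 − 150·819
1 = −150·9390 + 493·2857
1 = 493·12247 − 643·9390
1 = −643·438035 + 22998·12247
1 = 22998·3078492 − 161629·438035
1 = −161629·25065971 + 1316030·3078492
1 = 1316030·53210434 − 2793689·25065971
1 = −2793689·131486839 + 6903408·53210434
So 1 = (-2793689)·131486839 + (6903408)·53210434.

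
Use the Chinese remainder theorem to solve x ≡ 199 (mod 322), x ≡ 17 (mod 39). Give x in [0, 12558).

4385

Write x = 199 + 322·k. Then 322·k ≡ 17 − 199 ≡ 13 (mod 39).
Need 322⁻¹ mod 39. Extended Euclid on (39, 10):
39 = 3·10 + 9
10 = 1·9 + 1
9 = 9·1 + 0
Back-substitute:
1 = 10 − 9
1 = −39 + 4·10
322⁻¹ ≡ 4 (mod 39), so k ≡ 4·13 ≡ 13 (mod 39).
x = 199 + 322·13 = 4385.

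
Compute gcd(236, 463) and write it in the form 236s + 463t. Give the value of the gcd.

1

Repeated division:
463 = 1·236 + 227
236 = 1·227 + 9
227 = 25·9 + 2
9 = 4·2 + 1
2 = 2·1 + 0
gcd(236, 463) = 1.
Express as a combination:
1 = 9 − 4·2
1 = −4·227 + 101·9
1 = 101·236 − 105·227
1 = −105·463 + 206·236
So 1 = (-105)·463 + (206)·236.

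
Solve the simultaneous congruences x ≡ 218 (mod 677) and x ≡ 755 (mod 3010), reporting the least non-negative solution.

Write x = 218 + 677·k. Then 677·k ≡ 755 − 218 ≡ 537 (mod 3010).
Need 677⁻¹ mod 3010. Extended Euclid on (3010, 677):
3010 = 4×677 + 302
677 = 2×302 + 73
302 = 4×73 + 10
73 = 7×10 + 3
10 = 3×3 + 1
3 = 3×1 + 0
Back-substitute:
1 = 10 − 3·3
1 = −3·73 + 22·10
1 = 22·302 − 91·73
1 = −91·677 + 204·302
1 = 204·3010 − 907·677
677⁻¹ ≡ 2103 (mod 3010), so k ≡ 2103·537 ≡ 561 (mod 3010).
x = 218 + 677·561 = 380015.

380015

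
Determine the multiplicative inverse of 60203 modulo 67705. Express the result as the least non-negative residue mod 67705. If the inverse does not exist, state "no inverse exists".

Euclidean algorithm on 67705, 60203:
67705 = 1×60203 + 7502
60203 = 8×7502 + 187
7502 = 40×187 + 22
187 = 8×22 + 11
22 = 2×11 + 0
The gcd is 11, not 1, hence no inverse exists.

no inverse exists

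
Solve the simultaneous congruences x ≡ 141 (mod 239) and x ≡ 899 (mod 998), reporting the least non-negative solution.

73753

Write x = 141 + 239·k. Then 239·k ≡ 899 − 141 ≡ 758 (mod 998).
Need 239⁻¹ mod 998. Extended Euclid on (998, 239):
998 = 4*239 + 42
239 = 5*42 + 29
42 = 1*29 + 13
29 = 2*13 + 3
13 = 4*3 + 1
3 = 3*1 + 0
Back-substitute:
1 = 13 − 4·3
1 = −4·29 + 9·13
1 = 9·42 − 13·29
1 = −13·239 + 74·42
1 = 74·998 − 309·239
239⁻¹ ≡ 689 (mod 998), so k ≡ 689·758 ≡ 308 (mod 998).
x = 141 + 239·308 = 73753.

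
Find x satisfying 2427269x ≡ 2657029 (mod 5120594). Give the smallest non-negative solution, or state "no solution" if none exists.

1448091

First find gcd(2427269, 5120594):
5120594 = 2*2427269 + 266056
2427269 = 9*266056 + 32765
266056 = 8*32765 + 3936
32765 = 8*3936 + 1277
3936 = 3*1277 + 105
1277 = 12*105 + 17
105 = 6*17 + 3
17 = 5*3 + 2
3 = 1*2 + 1
2 = 2*1 + 0
gcd = 1, so a unique solution mod 5120594 exists.
Back-substitute for the Bézout coefficients:
1 = 3 − 2
1 = −17 + 6·3
1 = 6·105 − 37·17
1 = −37·1277 + 450·105
1 = 450·3936 − 1387·1277
1 = −1387·32765 + 11546·3936
1 = 11546·266056 − 93755·32765
1 = −93755·2427269 + 855341·266056
1 = 855341·5120594 − 1804437·2427269
So 2427269·(-1804437) ≡ 1 (mod 5120594), giving 2427269⁻¹ ≡ 3316157.
x ≡ 2427269⁻¹·2657029 ≡ 3316157·2657029 ≡ 1448091 (mod 5120594).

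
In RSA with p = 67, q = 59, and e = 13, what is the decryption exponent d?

φ(n) = (p−1)(q−1) = 66·58 = 3828.
Need d with 13·d ≡ 1 (mod 3828). Apply the extended Euclidean algorithm:
3828 = 294×13 + 6
13 = 2×6 + 1
6 = 6×1 + 0
Back-substitute:
1 = 13 − 2·6
1 = −2·3828 + 589·13
So 13·589 ≡ 1 (mod 3828), hence d = 589.

589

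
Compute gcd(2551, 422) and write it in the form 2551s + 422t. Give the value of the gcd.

1

Euclidean algorithm:
2551 = 6·422 + 19
422 = 22·19 + 4
19 = 4·4 + 3
4 = 1·3 + 1
3 = 3·1 + 0
gcd(2551, 422) = 1.
Express as a combination:
1 = 4 − 3
1 = −19 + 5·4
1 = 5·422 − 111·19
1 = −111·2551 + 671·422
So 1 = (-111)·2551 + (671)·422.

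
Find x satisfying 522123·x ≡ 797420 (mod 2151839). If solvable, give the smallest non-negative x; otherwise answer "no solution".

First find gcd(522123, 2151839):
2151839 = 4×522123 + 63347
522123 = 8×63347 + 15347
63347 = 4×15347 + 1959
15347 = 7×1959 + 1634
1959 = 1×1634 + 325
1634 = 5×325 + 9
325 = 36×9 + 1
9 = 9×1 + 0
gcd = 1, so a unique solution mod 2151839 exists.
Back-substitute for the Bézout coefficients:
1 = 325 − 36·9
1 = −36·1634 + 181·325
1 = 181·1959 − 217·1634
1 = −217·15347 + 1700·1959
1 = 1700·63347 − 7017·15347
1 = −7017·522123 + 57836·63347
1 = 57836·2151839 − 238361·522123
So 522123·(-238361) ≡ 1 (mod 2151839), giving 522123⁻¹ ≡ 1913478.
x ≡ 522123⁻¹·797420 ≡ 1913478·797420 ≡ 262089 (mod 2151839).

262089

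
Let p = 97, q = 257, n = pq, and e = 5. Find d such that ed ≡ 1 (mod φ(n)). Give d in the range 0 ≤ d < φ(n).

19661

φ(n) = (p−1)(q−1) = 96·256 = 24576.
Need d with 5·d ≡ 1 (mod 24576). Apply the extended Euclidean algorithm:
24576 = 4915·5 + 1
5 = 5·1 + 0
Back-substitute:
1 = 24576 − 4915·5
So 5·(-4915) ≡ 1 (mod 24576), hence d ≡ -4915 ≡ 19661 (mod 24576).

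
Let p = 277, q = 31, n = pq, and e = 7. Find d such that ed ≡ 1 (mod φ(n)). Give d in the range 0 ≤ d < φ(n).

φ(n) = (p−1)(q−1) = 276·30 = 8280.
Need d with 7·d ≡ 1 (mod 8280). Apply the extended Euclidean algorithm:
8280 = 1182·7 + 6
7 = 1·6 + 1
6 = 6·1 + 0
Back-substitute:
1 = 7 − 6
1 = −8280 + 1183·7
So 7·1183 ≡ 1 (mod 8280), hence d = 1183.

1183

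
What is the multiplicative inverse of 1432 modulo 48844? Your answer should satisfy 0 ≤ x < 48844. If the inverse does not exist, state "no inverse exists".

no inverse exists

Euclidean algorithm on 48844, 1432:
48844 = 34*1432 + 156
1432 = 9*156 + 28
156 = 5*28 + 16
28 = 1*16 + 12
16 = 1*12 + 4
12 = 3*4 + 0
Since gcd = 4 > 1, 1432 is not a unit mod 48844.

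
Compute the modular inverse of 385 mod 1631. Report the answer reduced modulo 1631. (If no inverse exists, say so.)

Euclidean algorithm on 1631, 385:
1631 = 4·385 + 91
385 = 4·91 + 21
91 = 4·21 + 7
21 = 3·7 + 0
The gcd is 7, not 1, hence no inverse exists.

no inverse exists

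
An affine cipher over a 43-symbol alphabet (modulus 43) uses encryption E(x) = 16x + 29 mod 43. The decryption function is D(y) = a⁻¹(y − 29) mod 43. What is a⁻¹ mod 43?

35

gcd(43, 16) by repeated division:
43 = 2*16 + 11
16 = 1*11 + 5
11 = 2*5 + 1
5 = 5*1 + 0
The gcd is 1. Working backward:
1 = 11 − 2·5
1 = −2·16 + 3·11
1 = 3·43 − 8·16
Hence 16⁻¹ ≡ -8 ≡ 35 (mod 43).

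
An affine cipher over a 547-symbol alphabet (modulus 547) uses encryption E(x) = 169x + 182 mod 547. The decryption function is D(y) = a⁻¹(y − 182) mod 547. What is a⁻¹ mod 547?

Apply the Euclidean algorithm to 547 and 169:
547 = 3×169 + 40
169 = 4×40 + 9
40 = 4×9 + 4
9 = 2×4 + 1
4 = 4×1 + 0
Since gcd(169, 547) = 1, back-substitute to write 1 as a combination:
1 = 9 − 2·4
1 = −2·40 + 9·9
1 = 9·169 − 38·40
1 = −38·547 + 123·169
So 169·123 ≡ 1 (mod 547).

123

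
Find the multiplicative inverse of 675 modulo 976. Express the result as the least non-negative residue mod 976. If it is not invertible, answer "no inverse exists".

107

Extended Euclidean algorithm:
976 = 1*675 + 301
675 = 2*301 + 73
301 = 4*73 + 9
73 = 8*9 + 1
9 = 9*1 + 0
gcd = 1, so the inverse exists. Back-substitute:
1 = 73 − 8·9
1 = −8·301 + 33·73
1 = 33·675 − 74·301
1 = −74·976 + 107·675
So 675·107 ≡ 1 (mod 976).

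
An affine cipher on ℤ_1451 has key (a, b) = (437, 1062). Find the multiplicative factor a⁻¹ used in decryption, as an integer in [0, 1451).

Extended Euclidean algorithm:
1451 = 3×437 + 140
437 = 3×140 + 17
140 = 8×17 + 4
17 = 4×4 + 1
4 = 4×1 + 0
The gcd is 1. Working backward:
1 = 17 − 4·4
1 = −4·140 + 33·17
1 = 33·437 − 103·140
1 = −103·1451 + 342·437
So 437·342 ≡ 1 (mod 1451).

342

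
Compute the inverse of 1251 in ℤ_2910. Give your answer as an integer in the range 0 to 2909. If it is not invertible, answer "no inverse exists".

no inverse exists

Euclidean algorithm on 2910, 1251:
2910 = 2*1251 + 408
1251 = 3*408 + 27
408 = 15*27 + 3
27 = 9*3 + 0
The gcd is 3, not 1, hence no inverse exists.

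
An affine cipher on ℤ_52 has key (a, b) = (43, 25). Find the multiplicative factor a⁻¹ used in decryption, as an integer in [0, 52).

23

Run Euclid on (52, 43):
52 = 1*43 + 9
43 = 4*9 + 7
9 = 1*7 + 2
7 = 3*2 + 1
2 = 2*1 + 0
The gcd is 1. Working backward:
1 = 7 − 3·2
1 = −3·9 + 4·7
1 = 4·43 − 19·9
1 = −19·52 + 23·43
So 43·23 ≡ 1 (mod 52).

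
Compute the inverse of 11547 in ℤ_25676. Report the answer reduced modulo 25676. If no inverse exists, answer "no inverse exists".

Extended Euclidean algorithm:
25676 = 2×11547 + 2582
11547 = 4×2582 + 1219
2582 = 2×1219 + 144
1219 = 8×144 + 67
144 = 2×67 + 10
67 = 6×10 + 7
10 = 1×7 + 3
7 = 2×3 + 1
3 = 3×1 + 0
gcd = 1, so the inverse exists. Back-substitute:
1 = 7 − 2·3
1 = −2·10 + 3·7
1 = 3·67 − 20·10
1 = −20·144 + 43·67
1 = 43·1219 − 364·144
1 = −364·2582 + 771·1219
1 = 771·11547 − 3448·2582
1 = −3448·25676 + 7667·11547
So 11547·7667 ≡ 1 (mod 25676).

7667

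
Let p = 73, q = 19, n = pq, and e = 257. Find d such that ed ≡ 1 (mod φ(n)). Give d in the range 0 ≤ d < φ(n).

φ(n) = (p−1)(q−1) = 72·18 = 1296.
Need d with 257·d ≡ 1 (mod 1296). Apply the extended Euclidean algorithm:
1296 = 5*257 + 11
257 = 23*11 + 4
11 = 2*4 + 3
4 = 1*3 + 1
3 = 3*1 + 0
Back-substitute:
1 = 4 − 3
1 = −11 + 3·4
1 = 3·257 − 70·11
1 = −70·1296 + 353·257
So 257·353 ≡ 1 (mod 1296), hence d = 353.

353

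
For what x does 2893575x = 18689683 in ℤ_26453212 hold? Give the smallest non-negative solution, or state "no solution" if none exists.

22896421

First find gcd(2893575, 26453212):
26453212 = 9×2893575 + 411037
2893575 = 7×411037 + 16316
411037 = 25×16316 + 3137
16316 = 5×3137 + 631
3137 = 4×631 + 613
631 = 1×613 + 18
613 = 34×18 + 1
18 = 18×1 + 0
gcd = 1, so a unique solution mod 26453212 exists.
Back-substitute for the Bézout coefficients:
1 = 613 − 34·18
1 = −34·631 + 35·613
1 = 35·3137 − 174·631
1 = −174·16316 + 905·3137
1 = 905·411037 − 22799·16316
1 = −22799·2893575 + 160498·411037
1 = 160498·26453212 − 1467281·2893575
So 2893575·(-1467281) ≡ 1 (mod 26453212), giving 2893575⁻¹ ≡ 24985931.
x ≡ 2893575⁻¹·18689683 ≡ 24985931·18689683 ≡ 22896421 (mod 26453212).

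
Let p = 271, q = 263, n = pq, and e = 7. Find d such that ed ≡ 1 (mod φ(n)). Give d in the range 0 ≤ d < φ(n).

40423

φ(n) = (p−1)(q−1) = 270·262 = 70740.
Need d with 7·d ≡ 1 (mod 70740). Apply the extended Euclidean algorithm:
70740 = 10105×7 + 5
7 = 1×5 + 2
5 = 2×2 + 1
2 = 2×1 + 0
Back-substitute:
1 = 5 − 2·2
1 = −2·7 + 3·5
1 = 3·70740 − 30317·7
So 7·(-30317) ≡ 1 (mod 70740), hence d ≡ -30317 ≡ 40423 (mod 70740).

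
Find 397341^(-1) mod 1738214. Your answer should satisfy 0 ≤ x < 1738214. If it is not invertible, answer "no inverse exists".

1323203

Run Euclid on (1738214, 397341):
1738214 = 4·397341 + 148850
397341 = 2·148850 + 99641
148850 = 1·99641 + 49209
99641 = 2·49209 + 1223
49209 = 40·1223 + 289
1223 = 4·289 + 67
289 = 4·67 + 21
67 = 3·21 + 4
21 = 5·4 + 1
4 = 4·1 + 0
gcd = 1, so the inverse exists. Back-substitute:
1 = 21 − 5·4
1 = −5·67 + 16·21
1 = 16·289 − 69·67
1 = −69·1223 + 292·289
1 = 292·49209 − 11749·1223
1 = −11749·99641 + 23790·49209
1 = 23790·148850 − 35539·99641
1 = −35539·397341 + 94868·148850
1 = 94868·1738214 − 415011·397341
Thus 397341·(-415011) ≡ 1 (mod 1738214); reducing, -415011 mod 1738214 = 1323203.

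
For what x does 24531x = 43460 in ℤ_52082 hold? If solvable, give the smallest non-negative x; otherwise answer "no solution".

16872

First find gcd(24531, 52082):
52082 = 2×24531 + 3020
24531 = 8×3020 + 371
3020 = 8×371 + 52
371 = 7×52 + 7
52 = 7×7 + 3
7 = 2×3 + 1
3 = 3×1 + 0
gcd = 1, so a unique solution mod 52082 exists.
Back-substitute for the Bézout coefficients:
1 = 7 − 2·3
1 = −2·52 + 15·7
1 = 15·371 − 107·52
1 = −107·3020 + 871·371
1 = 871·24531 − 7075·3020
1 = −7075·52082 + 15021·24531
So 24531·(15021) ≡ 1 (mod 52082), giving 24531⁻¹ ≡ 15021.
x ≡ 24531⁻¹·43460 ≡ 15021·43460 ≡ 16872 (mod 52082).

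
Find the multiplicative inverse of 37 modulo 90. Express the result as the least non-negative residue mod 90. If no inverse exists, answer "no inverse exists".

Run Euclid on (90, 37):
90 = 2*37 + 16
37 = 2*16 + 5
16 = 3*5 + 1
5 = 5*1 + 0
gcd = 1, so the inverse exists. Back-substitute:
1 = 16 − 3·5
1 = −3·37 + 7·16
1 = 7·90 − 17·37
Hence 37⁻¹ ≡ -17 ≡ 73 (mod 90).

73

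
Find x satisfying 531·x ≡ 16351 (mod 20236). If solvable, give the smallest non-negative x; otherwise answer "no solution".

7081

First find gcd(531, 20236):
20236 = 38·531 + 58
531 = 9·58 + 9
58 = 6·9 + 4
9 = 2·4 + 1
4 = 4·1 + 0
gcd = 1, so a unique solution mod 20236 exists.
Back-substitute for the Bézout coefficients:
1 = 9 − 2·4
1 = −2·58 + 13·9
1 = 13·531 − 119·58
1 = −119·20236 + 4535·531
So 531·(4535) ≡ 1 (mod 20236), giving 531⁻¹ ≡ 4535.
x ≡ 531⁻¹·16351 ≡ 4535·16351 ≡ 7081 (mod 20236).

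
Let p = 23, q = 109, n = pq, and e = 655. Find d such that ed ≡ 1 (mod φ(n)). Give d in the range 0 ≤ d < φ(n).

φ(n) = (p−1)(q−1) = 22·108 = 2376.
Need d with 655·d ≡ 1 (mod 2376). Apply the extended Euclidean algorithm:
2376 = 3·655 + 411
655 = 1·411 + 244
411 = 1·244 + 167
244 = 1·167 + 77
167 = 2·77 + 13
77 = 5·13 + 12
13 = 1·12 + 1
12 = 12·1 + 0
Back-substitute:
1 = 13 − 12
1 = −77 + 6·13
1 = 6·167 − 13·77
1 = −13·244 + 19·167
1 = 19·411 − 32·244
1 = −32·655 + 51·411
1 = 51·2376 − 185·655
So 655·(-185) ≡ 1 (mod 2376), hence d ≡ -185 ≡ 2191 (mod 2376).

2191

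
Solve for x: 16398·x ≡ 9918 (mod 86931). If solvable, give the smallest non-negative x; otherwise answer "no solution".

First find gcd(16398, 86931):
86931 = 5*16398 + 4941
16398 = 3*4941 + 1575
4941 = 3*1575 + 216
1575 = 7*216 + 63
216 = 3*63 + 27
63 = 2*27 + 9
27 = 3*9 + 0
gcd = 9 and 9 | 9918, so solutions exist. Divide through by 9: 1822x ≡ 1102 (mod 9659).
Now find 1822⁻¹ mod 9659:
9659 = 5*1822 + 549
1822 = 3*549 + 175
549 = 3*175 + 24
175 = 7*24 + 7
24 = 3*7 + 3
7 = 2*3 + 1
3 = 3*1 + 0
Back-substitute:
1 = 7 − 2·3
1 = −2·24 + 7·7
1 = 7·175 − 51·24
1 = −51·549 + 160·175
1 = 160·1822 − 531·549
1 = −531·9659 + 2815·1822
So 1822⁻¹ ≡ 2815 (mod 9659).
Then x ≡ 2815·1102 ≡ 1591 (mod 9659); the smallest non-negative solution is x = 1591.

1591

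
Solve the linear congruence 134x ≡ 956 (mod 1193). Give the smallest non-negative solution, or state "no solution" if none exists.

203

First find gcd(134, 1193):
1193 = 8*134 + 121
134 = 1*121 + 13
121 = 9*13 + 4
13 = 3*4 + 1
4 = 4*1 + 0
gcd = 1, so a unique solution mod 1193 exists.
Back-substitute for the Bézout coefficients:
1 = 13 − 3·4
1 = −3·121 + 28·13
1 = 28·134 − 31·121
1 = −31·1193 + 276·134
So 134·(276) ≡ 1 (mod 1193), giving 134⁻¹ ≡ 276.
x ≡ 134⁻¹·956 ≡ 276·956 ≡ 203 (mod 1193).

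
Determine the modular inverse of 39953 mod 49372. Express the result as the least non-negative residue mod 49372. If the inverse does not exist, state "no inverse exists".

Apply the Euclidean algorithm to 49372 and 39953:
49372 = 1×39953 + 9419
39953 = 4×9419 + 2277
9419 = 4×2277 + 311
2277 = 7×311 + 100
311 = 3×100 + 11
100 = 9×11 + 1
11 = 11×1 + 0
The gcd is 1. Working backward:
1 = 100 − 9·11
1 = −9·311 + 28·100
1 = 28·2277 − 205·311
1 = −205·9419 + 848·2277
1 = 848·39953 − 3597·9419
1 = −3597·49372 + 4445·39953
So 39953·4445 ≡ 1 (mod 49372).

4445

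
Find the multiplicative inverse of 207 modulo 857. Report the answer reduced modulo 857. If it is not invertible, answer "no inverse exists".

650

Apply the Euclidean algorithm to 857 and 207:
857 = 4*207 + 29
207 = 7*29 + 4
29 = 7*4 + 1
4 = 4*1 + 0
gcd = 1, so the inverse exists. Back-substitute:
1 = 29 − 7·4
1 = −7·207 + 50·29
1 = 50·857 − 207·207
Thus 207·(-207) ≡ 1 (mod 857); reducing, -207 mod 857 = 650.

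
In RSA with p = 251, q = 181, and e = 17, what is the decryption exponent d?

42353

φ(n) = (p−1)(q−1) = 250·180 = 45000.
Need d with 17·d ≡ 1 (mod 45000). Apply the extended Euclidean algorithm:
45000 = 2647*17 + 1
17 = 17*1 + 0
Back-substitute:
1 = 45000 − 2647·17
So 17·(-2647) ≡ 1 (mod 45000), hence d ≡ -2647 ≡ 42353 (mod 45000).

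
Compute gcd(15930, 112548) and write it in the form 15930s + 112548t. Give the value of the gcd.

6

Repeated division:
112548 = 7·15930 + 1038
15930 = 15·1038 + 360
1038 = 2·360 + 318
360 = 1·318 + 42
318 = 7·42 + 24
42 = 1·24 + 18
24 = 1·18 + 6
18 = 3·6 + 0
gcd(15930, 112548) = 6.
Working backward:
6 = 24 − 18
6 = −42 + 2·24
6 = 2·318 − 15·42
6 = −15·360 + 17·318
6 = 17·1038 − 49·360
6 = −49·15930 + 752·1038
6 = 752·112548 − 5313·15930
So 6 = (752)·112548 + (-5313)·15930.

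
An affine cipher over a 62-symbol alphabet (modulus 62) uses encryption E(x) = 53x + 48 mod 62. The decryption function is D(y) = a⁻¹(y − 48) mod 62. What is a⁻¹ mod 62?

55

Extended Euclidean algorithm:
62 = 1·53 + 9
53 = 5·9 + 8
9 = 1·8 + 1
8 = 8·1 + 0
Since gcd(53, 62) = 1, back-substitute to write 1 as a combination:
1 = 9 − 8
1 = −53 + 6·9
1 = 6·62 − 7·53
Hence 53⁻¹ ≡ -7 ≡ 55 (mod 62).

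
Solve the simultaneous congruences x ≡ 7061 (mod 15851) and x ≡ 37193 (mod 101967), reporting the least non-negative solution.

936706055

Write x = 7061 + 15851·k. Then 15851·k ≡ 37193 − 7061 ≡ 30132 (mod 101967).
Need 15851⁻¹ mod 101967. Extended Euclid on (101967, 15851):
101967 = 6·15851 + 6861
15851 = 2·6861 + 2129
6861 = 3·2129 + 474
2129 = 4·474 + 233
474 = 2·233 + 8
233 = 29·8 + 1
8 = 8·1 + 0
Back-substitute:
1 = 233 − 29·8
1 = −29·474 + 59·233
1 = 59·2129 − 265·474
1 = −265·6861 + 854·2129
1 = 854·15851 − 1973·6861
1 = −1973·101967 + 12692·15851
15851⁻¹ ≡ 12692 (mod 101967), so k ≡ 12692·30132 ≡ 59094 (mod 101967).
x = 7061 + 15851·59094 = 936706055.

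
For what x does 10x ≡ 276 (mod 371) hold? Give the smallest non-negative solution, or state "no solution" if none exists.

First find gcd(10, 371):
371 = 37*10 + 1
10 = 10*1 + 0
gcd = 1, so a unique solution mod 371 exists.
Back-substitute for the Bézout coefficients:
1 = 371 − 37·10
So 10·(-37) ≡ 1 (mod 371), giving 10⁻¹ ≡ 334.
x ≡ 10⁻¹·276 ≡ 334·276 ≡ 176 (mod 371).

176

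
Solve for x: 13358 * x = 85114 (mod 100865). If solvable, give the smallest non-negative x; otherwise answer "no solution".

94438

First find gcd(13358, 100865):
100865 = 7·13358 + 7359
13358 = 1·7359 + 5999
7359 = 1·5999 + 1360
5999 = 4·1360 + 559
1360 = 2·559 + 242
559 = 2·242 + 75
242 = 3·75 + 17
75 = 4·17 + 7
17 = 2·7 + 3
7 = 2·3 + 1
3 = 3·1 + 0
gcd = 1, so a unique solution mod 100865 exists.
Back-substitute for the Bézout coefficients:
1 = 7 − 2·3
1 = −2·17 + 5·7
1 = 5·75 − 22·17
1 = −22·242 + 71·75
1 = 71·559 − 164·242
1 = −164·1360 + 399·559
1 = 399·5999 − 1760·1360
1 = −1760·7359 + 2159·5999
1 = 2159·13358 − 3919·7359
1 = −3919·100865 + 29592·13358
So 13358·(29592) ≡ 1 (mod 100865), giving 13358⁻¹ ≡ 29592.
x ≡ 13358⁻¹·85114 ≡ 29592·85114 ≡ 94438 (mod 100865).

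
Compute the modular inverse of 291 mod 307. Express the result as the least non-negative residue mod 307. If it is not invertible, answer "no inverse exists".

gcd(307, 291) by repeated division:
307 = 1·291 + 16
291 = 18·16 + 3
16 = 5·3 + 1
3 = 3·1 + 0
gcd = 1, so the inverse exists. Back-substitute:
1 = 16 − 5·3
1 = −5·291 + 91·16
1 = 91·307 − 96·291
Thus 291·(-96) ≡ 1 (mod 307); reducing, -96 mod 307 = 211.

211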